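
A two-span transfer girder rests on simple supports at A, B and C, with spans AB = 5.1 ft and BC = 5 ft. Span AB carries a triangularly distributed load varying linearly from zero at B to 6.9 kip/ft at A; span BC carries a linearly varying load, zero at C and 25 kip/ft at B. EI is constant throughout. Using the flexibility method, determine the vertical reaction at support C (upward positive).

Insert a hinge at B; M_B is the redundant, and each span becomes simply supported.
End slopes at the hinge B, treating each span as simply supported:
  span AB: triangular load, peak 6.9: 7w₀L³/(360EI) = 17.8/EI
  span BC: triangular load, peak 25: w₀L³/(45EI) = 69.44/EI
  relative rotation θ_0 = (17.8 + 69.44)/EI = 87.24/EI
A unit hogging moment at B produces rotation L₁/(3EI) + L₂/(3EI) = 3.367/EI.
Compatibility: M_B·(L₁+L₂)/(3EI) = θ_0, giving M_B = 25.91 kip·ft (hogging).
Span BC, ΣM about C: R_B^{BC}·5 = 208.3 + 25.91, so R_B^{BC} = 46.85 kip and R_C = 62.5 − 46.85 = 15.65 kip.

R_C = 15.65 kip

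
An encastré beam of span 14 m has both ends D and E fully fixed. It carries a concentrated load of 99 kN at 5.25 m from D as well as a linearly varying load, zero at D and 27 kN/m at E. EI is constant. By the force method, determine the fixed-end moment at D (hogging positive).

Release both end moments; the primary structure is a simply-supported span DE with redundants M_D and M_E.
End rotations of the released simple span under the applied load (×1/EI):
  at D: point load 99 at a = 5.25: Pab(L + b)/(6LEI) = 1232/EI
  at E: point load 99 at a = 5.25: Pab(L + a)/(6LEI) = 1042/EI
  at D: triangular load, peak 27: 7w₀L³/(360EI) = 1441/EI
  at E: triangular load, peak 27: w₀L³/(45EI) = 1646/EI
  θ_D0 = 2672/EI,  θ_E0 = 2689/EI
Flexibility coefficients: a unit moment at one end gives L/(3EI) there and L/(6EI) at the far end, so f₁₁ = f₂₂ = 4.667/EI and f₁₂ = f₂₁ = 2.333/EI.
Compatibility — zero rotation at each built-in end:
  4.667 M_D + 2.333 M_E = 2672
  2.333 M_D + 4.667 M_E = 2689
Solving the pair gives M_D = 379.4 kN·m and M_E = 386.4 kN·m (hogging).

M_D = 379.4 kN·m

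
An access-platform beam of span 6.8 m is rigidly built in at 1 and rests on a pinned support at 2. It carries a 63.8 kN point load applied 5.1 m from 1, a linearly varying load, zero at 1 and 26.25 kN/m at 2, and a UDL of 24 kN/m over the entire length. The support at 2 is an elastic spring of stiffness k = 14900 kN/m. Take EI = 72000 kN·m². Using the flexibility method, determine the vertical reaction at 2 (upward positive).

R_2 = 144 kN

Remove the prop at 2; the released (primary) structure is a cantilever built in at 1.
Free-end deflection of the primary structure under the applied loading (downward +):
  point load 63.8 at a = 5.1: Pa²(3L − a)/(6EI) = 4232/EI
  triangular load, peak 26.25 at the free end: 11w₀L⁴/(120EI) = 5145/EI
  UDL 24: wL⁴/(8EI) = 6414/EI
  δ_0 = 15791/EI
Tip deflection under a unit load at 2: L³/(3EI) = 104.8/EI.
With EI = 72000 kN·m²: δ_0 = 0.21932 m and δ_{22} = 0.001456 m/kN.
Compatibility — the spring shortens by R_2/k under the reaction it provides: δ_0 − R_2·δ_{22} = R_2/k. With 1/k = 0.000067 m/kN, R_2 = δ_0 / (δ_{22} + 1/k) = 0.21932 / (0.001456 + 0.000067) = 144 kN.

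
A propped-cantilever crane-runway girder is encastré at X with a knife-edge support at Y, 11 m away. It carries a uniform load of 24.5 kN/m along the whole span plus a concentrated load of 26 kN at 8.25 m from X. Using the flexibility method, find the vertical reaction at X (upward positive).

R_X = 178 kN

Release the roller at Y. Primary structure: cantilever fixed at X.
Free-end deflection of the primary structure under the applied loading (downward +):
  UDL 24.5: wL⁴/(8EI) = 44838/EI
  point load 26 at a = 8.25: Pa²(3L − a)/(6EI) = 7300/EI
  δ_0 = 52138/EI
Tip deflection under a unit load at Y: L³/(3EI) = 443.7/EI.
Compatibility at Y: δ_0 − R_Y·δ_{YY} = 0, so R_Y = 52138/443.7 = 117.5 kN.
Vertical equilibrium: R_X = ΣP − R_Y = 295.5 − 117.5 = 178 kN.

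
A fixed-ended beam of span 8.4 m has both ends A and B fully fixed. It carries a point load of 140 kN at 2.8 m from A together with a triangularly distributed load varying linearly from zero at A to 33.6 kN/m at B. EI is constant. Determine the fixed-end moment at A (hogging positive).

M_A = 253.2 kN·m

Take the two fixed-end moments M_A, M_B as redundants; the released structure is the simple span AB.
On the primary (simply-supported) span, the end slopes from the loading are:
  at A: point load 140 at a = 2.8: Pab(L + b)/(6LEI) = 609.8/EI
  at B: point load 140 at a = 2.8: Pab(L + a)/(6LEI) = 487.8/EI
  at A: triangular load, peak 33.6: 7w₀L³/(360EI) = 387.2/EI
  at B: triangular load, peak 33.6: w₀L³/(45EI) = 442.6/EI
  θ_A0 = 997/EI,  θ_B0 = 930.4/EI
Flexibility coefficients: a unit moment at one end gives L/(3EI) there and L/(6EI) at the far end, so f₁₁ = f₂₂ = 2.8/EI and f₁₂ = f₂₁ = 1.4/EI.
Compatibility — zero rotation at each built-in end:
  2.8 M_A + 1.4 M_B = 997
  1.4 M_A + 2.8 M_B = 930.4
Solving the pair gives M_A = 253.2 kN·m and M_B = 205.7 kN·m (hogging).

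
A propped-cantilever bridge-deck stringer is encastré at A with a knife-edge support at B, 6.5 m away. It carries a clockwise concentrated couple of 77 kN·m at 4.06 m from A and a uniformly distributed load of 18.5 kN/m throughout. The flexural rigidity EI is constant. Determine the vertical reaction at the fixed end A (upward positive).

R_A = 59.89 kN

Remove the prop at B; the released (primary) structure is a cantilever built in at A.
Deflection at B on the released cantilever, summing each load's contribution:
  clockwise couple 77 at a = 4.06: M₀a(2L − a)/(2EI) = 1397/EI
  UDL 18.5: wL⁴/(8EI) = 4128/EI
  δ_0 = 5525/EI
Flexibility coefficient — unit upward force at B: δ_{BB} = L³/(3EI) = 91.54/EI.
Compatibility at B: δ_0 − R_B·δ_{BB} = 0, so R_B = 5525/91.54 = 60.36 kN.
Vertical equilibrium: R_A = ΣP − R_B = 120.2 − 60.36 = 59.89 kN.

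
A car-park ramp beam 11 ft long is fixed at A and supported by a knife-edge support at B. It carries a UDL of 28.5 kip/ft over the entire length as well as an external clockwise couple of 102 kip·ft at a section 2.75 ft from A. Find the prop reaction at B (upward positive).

Release the roller at B. Primary structure: cantilever fixed at A.
Free-end deflection of the primary structure under the applied loading (downward +):
  UDL 28.5: wL⁴/(8EI) = 52159/EI
  clockwise couple 102 at a = 2.75: M₀a(2L − a)/(2EI) = 2700/EI
  δ_0 = 54858/EI
Flexibility coefficient — unit upward force at B: δ_{BB} = L³/(3EI) = 443.7/EI.
The prop prevents deflection at B: R_B = δ_0/δ_{BB} = 54858/443.7 = 123.6 kip.

R_B = 123.6 kip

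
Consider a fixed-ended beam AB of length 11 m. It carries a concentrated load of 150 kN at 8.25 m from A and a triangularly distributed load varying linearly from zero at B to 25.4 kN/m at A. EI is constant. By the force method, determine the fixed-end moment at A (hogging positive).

M_A = 231 kN·m

Release both end moments; the primary structure is a simply-supported span AB with redundants M_A and M_B.
End rotations of the released simple span under the applied load (×1/EI):
  at A: point load 150 at a = 8.25: Pab(L + b)/(6LEI) = 709/EI
  at B: point load 150 at a = 8.25: Pab(L + a)/(6LEI) = 992.6/EI
  at A: triangular load, peak 25.4: w₀L³/(45EI) = 751.3/EI
  at B: triangular load, peak 25.4: 7w₀L³/(360EI) = 657.4/EI
  θ_A0 = 1460/EI,  θ_B0 = 1650/EI
Flexibility coefficients: a unit moment at one end gives L/(3EI) there and L/(6EI) at the far end, so f₁₁ = f₂₂ = 3.667/EI and f₁₂ = f₂₁ = 1.833/EI.
Compatibility — zero rotation at each built-in end:
  3.667 M_A + 1.833 M_B = 1460
  1.833 M_A + 3.667 M_B = 1650
Solving the pair gives M_A = 231 kN·m and M_B = 334.5 kN·m (hogging).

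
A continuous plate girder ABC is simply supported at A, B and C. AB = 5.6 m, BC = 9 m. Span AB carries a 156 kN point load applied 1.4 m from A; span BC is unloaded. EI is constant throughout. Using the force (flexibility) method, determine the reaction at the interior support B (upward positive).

Release continuity at B by inserting a hinge; the redundant is the internal moment M_B. The primary structure is two simply-supported spans AB and BC.
Rotations at B on the released spans (each span's end-slope, ×1/EI):
  span AB: point load 156 at a = 1.4: Pab(L + a)/(6LEI) = 191.1/EI
  relative rotation θ_0 = (191.1 + 0)/EI = 191.1/EI
A unit hogging moment at B produces rotation L₁/(3EI) + L₂/(3EI) = 4.867/EI.
Slope continuity at B: θ_0 = M_B·4.867/EI, so M_B = 191.1/4.867 = 39.27 kN·m (hogging).
Span AB, ΣM about A with M_B applied at B: R_B^{AB}·5.6 = 218.4 + 39.27, so R_B^{AB} = 46.01 kN and R_A = 156 − 46.01 = 110 kN.
Span BC, ΣM about C: R_B^{BC}·9 = 0 + 39.27, so R_B^{BC} = 4.363 kN and R_C = 0 − 4.363 = -4.363 kN.
R_B = 46.01 + 4.363 = 50.38 kN.

R_B = 50.38 kN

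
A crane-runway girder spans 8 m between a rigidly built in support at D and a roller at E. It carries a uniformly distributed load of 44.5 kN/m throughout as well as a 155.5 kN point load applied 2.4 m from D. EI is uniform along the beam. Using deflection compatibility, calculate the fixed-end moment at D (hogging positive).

M_D = 578.1 kN·m

Take the reaction at E as the redundant and release it; the primary structure is a cantilever fixed at D.
Downward deflection at the released point E due to the loads:
  UDL 44.5: wL⁴/(8EI) = 22784/EI
  point load 155.5 at a = 2.4: Pa²(3L − a)/(6EI) = 3224/EI
  δ_0 = 26008/EI
Flexibility coefficient — unit upward force at E: δ_{EE} = L³/(3EI) = 170.7/EI.
The prop prevents deflection at E: R_E = δ_0/δ_{EE} = 26008/170.7 = 152.4 kN.
Moment equilibrium about D: M_D = Σ(load moments about D) − R_E·L = 1797 − 152.4×8 = 578.1 kN·m.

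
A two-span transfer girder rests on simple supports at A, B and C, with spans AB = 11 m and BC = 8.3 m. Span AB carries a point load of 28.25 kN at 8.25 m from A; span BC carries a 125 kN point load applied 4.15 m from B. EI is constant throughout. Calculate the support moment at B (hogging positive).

Insert a hinge at B; M_B is the redundant, and each span becomes simply supported.
Rotations at B on the released spans (each span's end-slope, ×1/EI):
  span AB: point load 28.25 at a = 8.25: Pab(L + a)/(6LEI) = 186.9/EI
  span BC: point load 125 at a = 4.15: Pab(L + b)/(6LEI) = 538.2/EI
  relative rotation θ_0 = (186.9 + 538.2)/EI = 725.1/EI
A unit hogging moment at B produces rotation L₁/(3EI) + L₂/(3EI) = 6.433/EI.
Slope continuity at B: θ_0 = M_B·6.433/EI, so M_B = 725.1/6.433 = 112.7 kN·m (hogging).

M_B = 112.7 kN·m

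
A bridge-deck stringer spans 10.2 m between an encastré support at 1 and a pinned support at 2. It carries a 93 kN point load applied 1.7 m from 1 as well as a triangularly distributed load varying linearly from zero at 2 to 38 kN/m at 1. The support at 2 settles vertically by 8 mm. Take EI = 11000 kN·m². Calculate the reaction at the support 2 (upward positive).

R_2 = 42.17 kN

Release the roller at 2. Primary structure: cantilever fixed at 1.
Primary-structure tip deflection at 2 by superposition:
  point load 93 at a = 1.7: Pa²(3L − a)/(6EI) = 1295/EI
  triangular load, peak 38 at the fixed end: w₀L⁴/(30EI) = 13711/EI
  δ_0 = 15005/EI
Tip deflection under a unit load at 2: L³/(3EI) = 353.7/EI.
With EI = 11000 kN·m²: δ_0 = 1.3641 m and δ_{22} = 0.032158 m/kN.
Compatibility — the beam at 2 must follow the support down by 0.008 m: δ_0 − R_2·δ_{22} = 0.008, so R_2 = (1.3641 − 0.008)/0.032158 = 42.17 kN.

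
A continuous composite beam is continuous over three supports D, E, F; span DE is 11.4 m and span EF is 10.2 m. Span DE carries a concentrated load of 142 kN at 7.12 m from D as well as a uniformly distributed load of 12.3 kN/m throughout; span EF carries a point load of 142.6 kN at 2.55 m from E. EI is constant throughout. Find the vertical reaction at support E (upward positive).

Insert a hinge at E; M_E is the redundant, and each span becomes simply supported.
Rotations at E on the released spans (each span's end-slope, ×1/EI):
  span DE: point load 142 at a = 7.12: Pab(L + a)/(6LEI) = 1172/EI
  span DE: UDL 12.3: wL³/(24EI) = 759.3/EI
  span EF: point load 142.6 at a = 2.55: Pab(L + b)/(6LEI) = 811.3/EI
  relative rotation θ_0 = (1931 + 811.3)/EI = 2742/EI
A unit hogging moment at E produces rotation L₁/(3EI) + L₂/(3EI) = 7.2/EI.
Compatibility: M_E·(L₁+L₂)/(3EI) = θ_0, giving M_E = 380.9 kN·m (hogging).
Span DE, ΣM about D with M_E applied at E: R_E^{DE}·11.4 = 1810 + 380.9, so R_E^{DE} = 192.2 kN and R_D = 282.2 − 192.2 = 90.01 kN.
Span EF, ΣM about F: R_E^{EF}·10.2 = 1091 + 380.9, so R_E^{EF} = 144.3 kN and R_F = 142.6 − 144.3 = -1.691 kN.
R_E = 192.2 + 144.3 = 336.5 kN.

R_E = 336.5 kN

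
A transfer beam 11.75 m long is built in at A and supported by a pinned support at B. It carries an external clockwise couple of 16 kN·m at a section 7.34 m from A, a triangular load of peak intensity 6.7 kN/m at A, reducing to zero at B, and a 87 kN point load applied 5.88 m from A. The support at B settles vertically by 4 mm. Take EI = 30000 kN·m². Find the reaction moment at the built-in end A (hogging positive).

Remove the prop at B; the released (primary) structure is a cantilever built in at A.
Free-end deflection of the primary structure under the applied loading (downward +):
  clockwise couple 16 at a = 7.34: M₀a(2L − a)/(2EI) = 948.9/EI
  triangular load, peak 6.7 at the fixed end: w₀L⁴/(30EI) = 4257/EI
  point load 87 at a = 5.88: Pa²(3L − a)/(6EI) = 14724/EI
  δ_0 = 19930/EI
Tip deflection under a unit load at B: L³/(3EI) = 540.7/EI.
With EI = 30000 kN·m²: δ_0 = 0.66433 m and δ_{BB} = 0.018025 m/kN.
Compatibility — the beam at B must follow the support down by 0.004 m: δ_0 − R_B·δ_{BB} = 0.004, so R_B = (0.66433 − 0.004)/0.018025 = 36.63 kN.
Moment equilibrium about A: M_A = Σ(load moments about A) − R_B·L = 681.7 − 36.63×11.75 = 251.3 kN·m.

M_A = 251.3 kN·m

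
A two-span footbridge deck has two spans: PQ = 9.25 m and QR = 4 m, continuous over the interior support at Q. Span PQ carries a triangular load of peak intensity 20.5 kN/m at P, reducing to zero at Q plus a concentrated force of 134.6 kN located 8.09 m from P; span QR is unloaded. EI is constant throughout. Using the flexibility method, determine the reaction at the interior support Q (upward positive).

Take M_Q as the redundant. Released structure: two simple spans PQ and QR with a hinge at Q.
End slopes at the hinge Q, treating each span as simply supported:
  span PQ: triangular load, peak 20.5: 7w₀L³/(360EI) = 315.5/EI
  span PQ: point load 134.6 at a = 8.09: Pab(L + a)/(6LEI) = 394.6/EI
  relative rotation θ_0 = (710.1 + 0)/EI = 710.1/EI
A unit hogging moment at Q produces rotation L₁/(3EI) + L₂/(3EI) = 4.417/EI.
Compatibility: M_Q·(L₁+L₂)/(3EI) = θ_0, giving M_Q = 160.8 kN·m (hogging).
Span PQ, ΣM about P with M_Q applied at Q: R_Q^{PQ}·9.25 = 1381 + 160.8, so R_Q^{PQ} = 166.7 kN and R_P = 229.4 − 166.7 = 62.71 kN.
Span QR, ΣM about R: R_Q^{QR}·4 = 0 + 160.8, so R_Q^{QR} = 40.2 kN and R_R = 0 − 40.2 = -40.2 kN.
R_Q = 166.7 + 40.2 = 206.9 kN.

R_Q = 206.9 kN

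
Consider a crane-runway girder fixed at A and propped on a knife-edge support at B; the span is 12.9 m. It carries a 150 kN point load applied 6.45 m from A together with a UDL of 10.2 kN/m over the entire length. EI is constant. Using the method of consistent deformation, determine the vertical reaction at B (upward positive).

Remove the prop at B; the released (primary) structure is a cantilever built in at A.
Free-end deflection of the primary structure under the applied loading (downward +):
  point load 150 at a = 6.45: Pa²(3L − a)/(6EI) = 33542/EI
  UDL 10.2: wL⁴/(8EI) = 35308/EI
  δ_0 = 68850/EI
Tip deflection under a unit load at B: L³/(3EI) = 715.6/EI.
Compatibility at B: δ_0 − R_B·δ_{BB} = 0, so R_B = 68850/715.6 = 96.22 kN.

R_B = 96.22 kN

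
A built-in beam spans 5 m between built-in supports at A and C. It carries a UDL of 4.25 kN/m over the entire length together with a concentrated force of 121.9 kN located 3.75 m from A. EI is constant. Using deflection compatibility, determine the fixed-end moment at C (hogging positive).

M_C = 94.57 kN·m

Take the two fixed-end moments M_A, M_C as redundants; the released structure is the simple span AC.
End rotations of the released simple span under the applied load (×1/EI):
  at A: UDL 4.25: wL³/(24EI) = 22.14/EI
  at C: UDL 4.25: wL³/(24EI) = 22.14/EI
  at A: point load 121.9 at a = 3.75: Pab(L + b)/(6LEI) = 119/EI
  at C: point load 121.9 at a = 3.75: Pab(L + a)/(6LEI) = 166.7/EI
  θ_A0 = 141.2/EI,  θ_C0 = 188.8/EI
Flexibility coefficients: a unit moment at one end gives L/(3EI) there and L/(6EI) at the far end, so f₁₁ = f₂₂ = 1.667/EI and f₁₂ = f₂₁ = 0.8333/EI.
Compatibility — zero rotation at each built-in end:
  1.667 M_A + 0.8333 M_C = 141.2
  0.8333 M_A + 1.667 M_C = 188.8
Solving the pair gives M_A = 37.42 kN·m and M_C = 94.57 kN·m (hogging).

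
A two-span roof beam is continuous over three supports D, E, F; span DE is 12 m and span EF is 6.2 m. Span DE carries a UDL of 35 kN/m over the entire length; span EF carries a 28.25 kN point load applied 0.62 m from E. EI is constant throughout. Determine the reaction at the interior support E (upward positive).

R_E = 338.3 kN

Release continuity at E by inserting a hinge; the redundant is the internal moment M_E. The primary structure is two simply-supported spans DE and EF.
Rotations at E on the released spans (each span's end-slope, ×1/EI):
  span DE: UDL 35: wL³/(24EI) = 2520/EI
  span EF: point load 28.25 at a = 0.62: Pab(L + b)/(6LEI) = 30.95/EI
  relative rotation θ_0 = (2520 + 30.95)/EI = 2551/EI
A unit hogging moment at E produces rotation L₁/(3EI) + L₂/(3EI) = 6.067/EI.
Slope continuity at E: θ_0 = M_E·6.067/EI, so M_E = 2551/6.067 = 420.5 kN·m (hogging).
Span DE, ΣM about D with M_E applied at E: R_E^{DE}·12 = 2520 + 420.5, so R_E^{DE} = 245 kN and R_D = 420 − 245 = 175 kN.
Span EF, ΣM about F: R_E^{EF}·6.2 = 157.6 + 420.5, so R_E^{EF} = 93.25 kN and R_F = 28.25 − 93.25 = -65 kN.
R_E = 245 + 93.25 = 338.3 kN.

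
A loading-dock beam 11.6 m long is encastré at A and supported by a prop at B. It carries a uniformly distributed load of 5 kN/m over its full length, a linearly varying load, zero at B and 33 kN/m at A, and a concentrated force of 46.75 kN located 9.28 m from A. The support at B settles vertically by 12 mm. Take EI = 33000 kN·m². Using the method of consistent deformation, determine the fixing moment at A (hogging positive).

M_A = 441 kN·m

Take the reaction at B as the redundant and release it; the primary structure is a cantilever fixed at A.
Free-end deflection of the primary structure under the applied loading (downward +):
  UDL 5: wL⁴/(8EI) = 11316/EI
  triangular load, peak 33 at the fixed end: w₀L⁴/(30EI) = 19917/EI
  point load 46.75 at a = 9.28: Pa²(3L − a)/(6EI) = 17124/EI
  δ_0 = 48358/EI
Flexibility coefficient — unit upward force at B: δ_{BB} = L³/(3EI) = 520.3/EI.
With EI = 33000 kN·m²: δ_0 = 1.4654 m and δ_{BB} = 0.015767 m/kN.
Compatibility — the beam at B must follow the support down by 0.012 m: δ_0 − R_B·δ_{BB} = 0.012, so R_B = (1.4654 − 0.012)/0.015767 = 92.18 kN.
Moment equilibrium about A: M_A = Σ(load moments about A) − R_B·L = 1510 − 92.18×11.6 = 441 kN·m.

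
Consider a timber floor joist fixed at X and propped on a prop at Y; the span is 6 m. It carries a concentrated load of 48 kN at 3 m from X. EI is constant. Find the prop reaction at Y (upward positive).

R_Y = 15 kN

Take the reaction at Y as the redundant and release it; the primary structure is a cantilever fixed at X.
Free-end deflection of the primary structure under the applied loading (downward +):
  point load 48 at a = 3: Pa²(3L − a)/(6EI) = 1080/EI
Tip deflection under a unit load at Y: L³/(3EI) = 72/EI.
Compatibility at Y: δ_0 − R_Y·δ_{YY} = 0, so R_Y = 1080/72 = 15 kN.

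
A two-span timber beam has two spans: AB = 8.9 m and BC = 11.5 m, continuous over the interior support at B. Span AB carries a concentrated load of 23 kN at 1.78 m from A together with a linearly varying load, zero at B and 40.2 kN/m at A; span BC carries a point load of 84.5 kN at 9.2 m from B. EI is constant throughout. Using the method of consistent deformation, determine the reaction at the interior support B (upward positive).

R_B = 109.5 kN

Release continuity at B by inserting a hinge; the redundant is the internal moment M_B. The primary structure is two simply-supported spans AB and BC.
End slopes at the hinge B, treating each span as simply supported:
  span AB: point load 23 at a = 1.78: Pab(L + a)/(6LEI) = 58.3/EI
  span AB: triangular load, peak 40.2: 7w₀L³/(360EI) = 551.1/EI
  span BC: point load 84.5 at a = 9.2: Pab(L + b)/(6LEI) = 357.6/EI
  relative rotation θ_0 = (609.3 + 357.6)/EI = 967/EI
A unit hogging moment at B produces rotation L₁/(3EI) + L₂/(3EI) = 6.8/EI.
Slope continuity at B: θ_0 = M_B·6.8/EI, so M_B = 967/6.8 = 142.2 kN·m (hogging).
Span AB, ΣM about A with M_B applied at B: R_B^{AB}·8.9 = 571.6 + 142.2, so R_B^{AB} = 80.21 kN and R_A = 201.9 − 80.21 = 121.7 kN.
Span BC, ΣM about C: R_B^{BC}·11.5 = 194.3 + 142.2, so R_B^{BC} = 29.27 kN and R_C = 84.5 − 29.27 = 55.23 kN.
R_B = 80.21 + 29.27 = 109.5 kN.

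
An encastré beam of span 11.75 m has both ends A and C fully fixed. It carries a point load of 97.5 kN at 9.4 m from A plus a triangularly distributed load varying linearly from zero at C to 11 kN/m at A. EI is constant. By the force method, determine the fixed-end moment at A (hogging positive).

M_A = 112.6 kN·m

Release both end moments; the primary structure is a simply-supported span AC with redundants M_A and M_C.
On the primary (simply-supported) span, the end slopes from the loading are:
  at A: point load 97.5 at a = 9.4: Pab(L + b)/(6LEI) = 430.8/EI
  at C: point load 97.5 at a = 9.4: Pab(L + a)/(6LEI) = 646.1/EI
  at A: triangular load, peak 11: w₀L³/(45EI) = 396.5/EI
  at C: triangular load, peak 11: 7w₀L³/(360EI) = 347/EI
  θ_A0 = 827.3/EI,  θ_C0 = 993.1/EI
Flexibility coefficients: a unit moment at one end gives L/(3EI) there and L/(6EI) at the far end, so f₁₁ = f₂₂ = 3.917/EI and f₁₂ = f₂₁ = 1.958/EI.
Compatibility — zero rotation at each built-in end:
  3.917 M_A + 1.958 M_C = 827.3
  1.958 M_A + 3.917 M_C = 993.1
Solving the pair gives M_A = 112.6 kN·m and M_C = 197.3 kN·m (hogging).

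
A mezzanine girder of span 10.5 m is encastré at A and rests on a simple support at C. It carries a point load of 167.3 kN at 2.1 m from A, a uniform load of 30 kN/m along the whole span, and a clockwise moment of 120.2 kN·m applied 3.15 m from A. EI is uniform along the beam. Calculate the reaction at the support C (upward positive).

Remove the prop at C; the released (primary) structure is a cantilever built in at A.
Primary-structure tip deflection at C by superposition:
  point load 167.3 at a = 2.1: Pa²(3L − a)/(6EI) = 3615/EI
  UDL 30: wL⁴/(8EI) = 45581/EI
  clockwise couple 120.2 at a = 3.15: M₀a(2L − a)/(2EI) = 3379/EI
  δ_0 = 52576/EI
Tip deflection under a unit load at C: L³/(3EI) = 385.9/EI.
Compatibility at C: δ_0 − R_C·δ_{CC} = 0, so R_C = 52576/385.9 = 136.3 kN.

R_C = 136.3 kN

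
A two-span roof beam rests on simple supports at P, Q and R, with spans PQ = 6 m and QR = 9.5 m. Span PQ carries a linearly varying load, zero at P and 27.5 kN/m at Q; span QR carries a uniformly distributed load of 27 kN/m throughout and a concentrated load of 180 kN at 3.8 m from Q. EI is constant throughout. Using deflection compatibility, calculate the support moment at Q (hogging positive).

M_Q = 413.5 kN·m

Take M_Q as the redundant. Released structure: two simple spans PQ and QR with a hinge at Q.
End slopes at the hinge Q, treating each span as simply supported:
  span PQ: triangular load, peak 27.5: w₀L³/(45EI) = 132/EI
  span QR: UDL 27: wL³/(24EI) = 964.5/EI
  span QR: point load 180 at a = 3.8: Pab(L + b)/(6LEI) = 1040/EI
  relative rotation θ_0 = (132 + 2004)/EI = 2136/EI
A unit hogging moment at Q produces rotation L₁/(3EI) + L₂/(3EI) = 5.167/EI.
Slope continuity at Q: θ_0 = M_Q·5.167/EI, so M_Q = 2136/5.167 = 413.5 kN·m (hogging).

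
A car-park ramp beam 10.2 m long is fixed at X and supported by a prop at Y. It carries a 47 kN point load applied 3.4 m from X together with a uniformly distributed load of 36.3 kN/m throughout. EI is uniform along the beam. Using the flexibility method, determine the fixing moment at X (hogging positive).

M_X = 560.9 kN·m

Take the reaction at Y as the redundant and release it; the primary structure is a cantilever fixed at X.
Free-end deflection of the primary structure under the applied loading (downward +):
  point load 47 at a = 3.4: Pa²(3L − a)/(6EI) = 2463/EI
  UDL 36.3: wL⁴/(8EI) = 49115/EI
  δ_0 = 51578/EI
Flexibility coefficient — unit upward force at Y: δ_{YY} = L³/(3EI) = 353.7/EI.
The prop prevents deflection at Y: R_Y = δ_0/δ_{YY} = 51578/353.7 = 145.8 kN.
Moment equilibrium about X: M_X = Σ(load moments about X) − R_Y·L = 2048 − 145.8×10.2 = 560.9 kN·m.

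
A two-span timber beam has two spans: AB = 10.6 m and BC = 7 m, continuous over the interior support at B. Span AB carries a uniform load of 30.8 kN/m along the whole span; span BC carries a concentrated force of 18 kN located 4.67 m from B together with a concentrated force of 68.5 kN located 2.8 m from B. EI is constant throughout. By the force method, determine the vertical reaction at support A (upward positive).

Release continuity at B by inserting a hinge; the redundant is the internal moment M_B. The primary structure is two simply-supported spans AB and BC.
Discontinuity in slope at B on the released structure — sum the simple-span end rotations:
  span AB: UDL 30.8: wL³/(24EI) = 1528/EI
  span BC: point load 18 at a = 4.67: Pab(L + b)/(6LEI) = 43.51/EI
  span BC: point load 68.5 at a = 2.8: Pab(L + b)/(6LEI) = 214.8/EI
  relative rotation θ_0 = (1528 + 258.3)/EI = 1787/EI
A unit hogging moment at B produces rotation L₁/(3EI) + L₂/(3EI) = 5.867/EI.
Slope continuity at B: θ_0 = M_B·5.867/EI, so M_B = 1787/5.867 = 304.6 kN·m (hogging).
Span AB, ΣM about A with M_B applied at B: R_B^{AB}·10.6 = 1730 + 304.6, so R_B^{AB} = 192 kN and R_A = 326.5 − 192 = 134.5 kN.

R_A = 134.5 kN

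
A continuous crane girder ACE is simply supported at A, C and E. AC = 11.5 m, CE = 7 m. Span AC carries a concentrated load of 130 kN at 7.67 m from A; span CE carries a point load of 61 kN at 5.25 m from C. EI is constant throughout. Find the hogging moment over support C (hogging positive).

M_C = 191 kN·m

Release continuity at C by inserting a hinge; the redundant is the internal moment M_C. The primary structure is two simply-supported spans AC and CE.
End slopes at the hinge C, treating each span as simply supported:
  span AC: point load 130 at a = 7.67: Pab(L + a)/(6LEI) = 1061/EI
  span CE: point load 61 at a = 5.25: Pab(L + b)/(6LEI) = 116.8/EI
  relative rotation θ_0 = (1061 + 116.8)/EI = 1178/EI
A unit hogging moment at C produces rotation L₁/(3EI) + L₂/(3EI) = 6.167/EI.
Slope continuity at C: θ_0 = M_C·6.167/EI, so M_C = 1178/6.167 = 191 kN·m (hogging).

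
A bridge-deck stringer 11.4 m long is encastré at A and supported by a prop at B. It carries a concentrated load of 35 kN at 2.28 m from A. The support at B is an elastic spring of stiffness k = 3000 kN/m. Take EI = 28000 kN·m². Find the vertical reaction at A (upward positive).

R_A = 33.08 kN

Release the roller at B. Primary structure: cantilever fixed at A.
Free-end deflection of the primary structure under the applied loading (downward +):
  point load 35 at a = 2.28: Pa²(3L − a)/(6EI) = 967.9/EI
Flexibility coefficient — unit upward force at B: δ_{BB} = L³/(3EI) = 493.8/EI.
With EI = 28000 kN·m²: δ_0 = 0.034569 m and δ_{BB} = 0.017637 m/kN.
Compatibility — the spring shortens by R_B/k under the reaction it provides: δ_0 − R_B·δ_{BB} = R_B/k. With 1/k = 0.000333 m/kN, R_B = δ_0 / (δ_{BB} + 1/k) = 0.034569 / (0.017637 + 0.000333) = 1.924 kN.
Vertical equilibrium: R_A = ΣP − R_B = 35 − 1.924 = 33.08 kN.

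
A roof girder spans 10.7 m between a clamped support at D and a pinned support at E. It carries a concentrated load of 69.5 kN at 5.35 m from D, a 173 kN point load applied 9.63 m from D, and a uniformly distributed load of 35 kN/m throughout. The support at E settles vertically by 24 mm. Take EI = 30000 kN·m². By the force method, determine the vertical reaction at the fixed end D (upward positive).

R_D = 309.5 kN

Choose R_E as the redundant. The primary structure is the cantilever fixed at D.
Primary-structure tip deflection at E by superposition:
  point load 69.5 at a = 5.35: Pa²(3L − a)/(6EI) = 8869/EI
  point load 173 at a = 9.63: Pa²(3L − a)/(6EI) = 60083/EI
  UDL 35: wL⁴/(8EI) = 57347/EI
  δ_0 = 126299/EI
Tip deflection under a unit load at E: L³/(3EI) = 408.3/EI.
With EI = 30000 kN·m²: δ_0 = 4.21 m and δ_{EE} = 0.013612 m/kN.
Compatibility — the beam at E must follow the support down by 0.024 m: δ_0 − R_E·δ_{EE} = 0.024, so R_E = (4.21 − 0.024)/0.013612 = 307.5 kN.
Vertical equilibrium: R_D = ΣP − R_E = 617 − 307.5 = 309.5 kN.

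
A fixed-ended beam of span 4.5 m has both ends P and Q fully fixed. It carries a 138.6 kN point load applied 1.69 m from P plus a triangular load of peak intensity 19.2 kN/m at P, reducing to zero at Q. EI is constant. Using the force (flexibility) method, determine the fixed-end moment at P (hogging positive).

Release both end moments; the primary structure is a simply-supported span PQ with redundants M_P and M_Q.
On the primary (simply-supported) span, the end slopes from the loading are:
  at P: point load 138.6 at a = 1.69: Pab(L + b)/(6LEI) = 178.2/EI
  at Q: point load 138.6 at a = 1.69: Pab(L + a)/(6LEI) = 150.9/EI
  at P: triangular load, peak 19.2: w₀L³/(45EI) = 38.88/EI
  at Q: triangular load, peak 19.2: 7w₀L³/(360EI) = 34.02/EI
  θ_P0 = 217.1/EI,  θ_Q0 = 184.9/EI
Flexibility coefficients: a unit moment at one end gives L/(3EI) there and L/(6EI) at the far end, so f₁₁ = f₂₂ = 1.5/EI and f₁₂ = f₂₁ = 0.75/EI.
Compatibility — zero rotation at each built-in end:
  1.5 M_P + 0.75 M_Q = 217.1
  0.75 M_P + 1.5 M_Q = 184.9
Solving the pair gives M_P = 110.8 kN·m and M_Q = 67.89 kN·m (hogging).

M_P = 110.8 kN·m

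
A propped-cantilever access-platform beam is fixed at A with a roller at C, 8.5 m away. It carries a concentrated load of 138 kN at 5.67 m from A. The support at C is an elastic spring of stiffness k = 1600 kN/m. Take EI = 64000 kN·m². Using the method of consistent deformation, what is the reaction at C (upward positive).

R_C = 59.92 kN

Release the roller at C. Primary structure: cantilever fixed at A.
Downward deflection at the released point C due to the loads:
  point load 138 at a = 5.67: Pa²(3L − a)/(6EI) = 14663/EI
Tip deflection under a unit load at C: L³/(3EI) = 204.7/EI.
With EI = 64000 kN·m²: δ_0 = 0.22911 m and δ_{CC} = 0.003199 m/kN.
Compatibility — the spring shortens by R_C/k under the reaction it provides: δ_0 − R_C·δ_{CC} = R_C/k. With 1/k = 0.000625 m/kN, R_C = δ_0 / (δ_{CC} + 1/k) = 0.22911 / (0.003199 + 0.000625) = 59.92 kN.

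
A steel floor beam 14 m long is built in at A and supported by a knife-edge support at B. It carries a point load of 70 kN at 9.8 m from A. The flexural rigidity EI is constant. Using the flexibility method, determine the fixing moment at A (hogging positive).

Release the roller at B. Primary structure: cantilever fixed at A.
Downward deflection at the released point B due to the loads:
  point load 70 at a = 9.8: Pa²(3L − a)/(6EI) = 36079/EI
Flexibility coefficient — unit upward force at B: δ_{BB} = L³/(3EI) = 914.7/EI.
The prop prevents deflection at B: R_B = δ_0/δ_{BB} = 36079/914.7 = 39.45 kN.
Moment equilibrium about A: M_A = Σ(load moments about A) − R_B·L = 686 − 39.45×14 = 133.8 kN·m.

M_A = 133.8 kN·m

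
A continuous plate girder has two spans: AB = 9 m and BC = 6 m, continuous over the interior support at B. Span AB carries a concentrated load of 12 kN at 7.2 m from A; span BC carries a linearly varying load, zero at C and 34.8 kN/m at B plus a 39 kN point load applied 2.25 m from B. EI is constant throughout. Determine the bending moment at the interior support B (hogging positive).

Insert a hinge at B; M_B is the redundant, and each span becomes simply supported.
Discontinuity in slope at B on the released structure — sum the simple-span end rotations:
  span AB: point load 12 at a = 7.2: Pab(L + a)/(6LEI) = 46.66/EI
  span BC: triangular load, peak 34.8: w₀L³/(45EI) = 167/EI
  span BC: point load 39 at a = 2.25: Pab(L + b)/(6LEI) = 89.12/EI
  relative rotation θ_0 = (46.66 + 256.2)/EI = 302.8/EI
A unit hogging moment at B produces rotation L₁/(3EI) + L₂/(3EI) = 5/EI.
Compatibility: M_B·(L₁+L₂)/(3EI) = θ_0, giving M_B = 60.56 kN·m (hogging).

M_B = 60.56 kN·m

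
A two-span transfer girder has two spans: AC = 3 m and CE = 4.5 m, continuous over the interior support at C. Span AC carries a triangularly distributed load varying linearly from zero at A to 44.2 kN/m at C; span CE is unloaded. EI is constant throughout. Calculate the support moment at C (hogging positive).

M_C = 10.61 kN·m

Take M_C as the redundant. Released structure: two simple spans AC and CE with a hinge at C.
Rotations at C on the released spans (each span's end-slope, ×1/EI):
  span AC: triangular load, peak 44.2: w₀L³/(45EI) = 26.52/EI
  relative rotation θ_0 = (26.52 + 0)/EI = 26.52/EI
A unit hogging moment at C produces rotation L₁/(3EI) + L₂/(3EI) = 2.5/EI.
Slope continuity at C: θ_0 = M_C·2.5/EI, so M_C = 26.52/2.5 = 10.61 kN·m (hogging).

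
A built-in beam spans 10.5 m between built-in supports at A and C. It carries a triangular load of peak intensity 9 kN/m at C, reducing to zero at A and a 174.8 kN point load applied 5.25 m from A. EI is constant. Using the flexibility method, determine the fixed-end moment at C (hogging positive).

M_C = 279 kN·m

Release both end moments; the primary structure is a simply-supported span AC with redundants M_A and M_C.
Simple-span end rotations at A and C under the given loads:
  at A: triangular load, peak 9: 7w₀L³/(360EI) = 202.6/EI
  at C: triangular load, peak 9: w₀L³/(45EI) = 231.5/EI
  at A: point load 174.8 at a = 5.25: Pab(L + b)/(6LEI) = 1204/EI
  at C: point load 174.8 at a = 5.25: Pab(L + a)/(6LEI) = 1204/EI
  θ_A0 = 1407/EI,  θ_C0 = 1436/EI
Flexibility coefficients: a unit moment at one end gives L/(3EI) there and L/(6EI) at the far end, so f₁₁ = f₂₂ = 3.5/EI and f₁₂ = f₂₁ = 1.75/EI.
Compatibility — zero rotation at each built-in end:
  3.5 M_A + 1.75 M_C = 1407
  1.75 M_A + 3.5 M_C = 1436
Solving the pair gives M_A = 262.5 kN·m and M_C = 279 kN·m (hogging).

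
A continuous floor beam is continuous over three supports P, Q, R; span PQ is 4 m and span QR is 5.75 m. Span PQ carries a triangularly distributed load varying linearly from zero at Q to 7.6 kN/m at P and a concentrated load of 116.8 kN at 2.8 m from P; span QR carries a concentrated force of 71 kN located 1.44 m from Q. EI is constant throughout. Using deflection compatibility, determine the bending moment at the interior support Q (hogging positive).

Release continuity at Q by inserting a hinge; the redundant is the internal moment M_Q. The primary structure is two simply-supported spans PQ and QR.
Rotations at Q on the released spans (each span's end-slope, ×1/EI):
  span PQ: triangular load, peak 7.6: 7w₀L³/(360EI) = 9.458/EI
  span PQ: point load 116.8 at a = 2.8: Pab(L + a)/(6LEI) = 111.2/EI
  span QR: point load 71 at a = 1.44: Pab(L + b)/(6LEI) = 128.5/EI
  relative rotation θ_0 = (120.7 + 128.5)/EI = 249.1/EI
A unit hogging moment at Q produces rotation L₁/(3EI) + L₂/(3EI) = 3.25/EI.
Compatibility: M_Q·(L₁+L₂)/(3EI) = θ_0, giving M_Q = 76.66 kN·m (hogging).

M_Q = 76.66 kN·m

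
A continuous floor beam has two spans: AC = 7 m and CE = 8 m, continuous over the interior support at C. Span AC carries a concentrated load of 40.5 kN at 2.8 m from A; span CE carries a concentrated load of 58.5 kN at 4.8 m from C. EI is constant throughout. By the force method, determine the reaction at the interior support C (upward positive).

Take M_C as the redundant. Released structure: two simple spans AC and CE with a hinge at C.
Discontinuity in slope at C on the released structure — sum the simple-span end rotations:
  span AC: point load 40.5 at a = 2.8: Pab(L + a)/(6LEI) = 111.1/EI
  span CE: point load 58.5 at a = 4.8: Pab(L + b)/(6LEI) = 209.7/EI
  relative rotation θ_0 = (111.1 + 209.7)/EI = 320.8/EI
A unit hogging moment at C produces rotation L₁/(3EI) + L₂/(3EI) = 5/EI.
Slope continuity at C: θ_0 = M_C·5/EI, so M_C = 320.8/5 = 64.16 kN·m (hogging).
Span AC, ΣM about A with M_C applied at C: R_C^{AC}·7 = 113.4 + 64.16, so R_C^{AC} = 25.37 kN and R_A = 40.5 − 25.37 = 15.13 kN.
Span CE, ΣM about E: R_C^{CE}·8 = 187.2 + 64.16, so R_C^{CE} = 31.42 kN and R_E = 58.5 − 31.42 = 27.08 kN.
R_C = 25.37 + 31.42 = 56.79 kN.

R_C = 56.79 kN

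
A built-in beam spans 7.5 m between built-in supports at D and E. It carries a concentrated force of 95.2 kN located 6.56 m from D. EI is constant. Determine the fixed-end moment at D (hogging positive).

Release both end moments; the primary structure is a simply-supported span DE with redundants M_D and M_E.
End rotations of the released simple span under the applied load (×1/EI):
  at D: point load 95.2 at a = 6.56: Pab(L + b)/(6LEI) = 110.1/EI
  at E: point load 95.2 at a = 6.56: Pab(L + a)/(6LEI) = 183.4/EI
  θ_D0 = 110.1/EI,  θ_E0 = 183.4/EI
Flexibility coefficients: a unit moment at one end gives L/(3EI) there and L/(6EI) at the far end, so f₁₁ = f₂₂ = 2.5/EI and f₁₂ = f₂₁ = 1.25/EI.
Compatibility — zero rotation at each built-in end:
  2.5 M_D + 1.25 M_E = 110.1
  1.25 M_D + 2.5 M_E = 183.4
Solving the pair gives M_D = 9.81 kN·m and M_E = 68.46 kN·m (hogging).

M_D = 9.81 kN·m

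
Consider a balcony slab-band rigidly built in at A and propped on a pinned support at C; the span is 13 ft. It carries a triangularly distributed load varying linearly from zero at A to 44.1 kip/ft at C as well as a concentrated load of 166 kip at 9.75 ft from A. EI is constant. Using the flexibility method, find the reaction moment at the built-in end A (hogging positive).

Take the reaction at C as the redundant and release it; the primary structure is a cantilever fixed at A.
Free-end deflection of the primary structure under the applied loading (downward +):
  triangular load, peak 44.1 at the free end: 11w₀L⁴/(120EI) = 115458/EI
  point load 166 at a = 9.75: Pa²(3L − a)/(6EI) = 76929/EI
  δ_0 = 192387/EI
Tip deflection under a unit load at C: L³/(3EI) = 732.3/EI.
The prop prevents deflection at C: R_C = δ_0/δ_{CC} = 192387/732.3 = 262.7 kip.
Moment equilibrium about A: M_A = Σ(load moments about A) − R_C·L = 4103 − 262.7×13 = 687.6 kip·ft.

M_A = 687.6 kip·ft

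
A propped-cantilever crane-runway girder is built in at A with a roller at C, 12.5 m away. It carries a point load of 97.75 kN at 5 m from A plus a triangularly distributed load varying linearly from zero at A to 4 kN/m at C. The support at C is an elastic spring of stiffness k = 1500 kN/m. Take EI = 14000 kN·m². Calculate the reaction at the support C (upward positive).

R_C = 33.6 kN

Take the reaction at C as the redundant and release it; the primary structure is a cantilever fixed at A.
Deflection at C on the released cantilever, summing each load's contribution:
  point load 97.75 at a = 5: Pa²(3L − a)/(6EI) = 13237/EI
  triangular load, peak 4 at the free end: 11w₀L⁴/(120EI) = 8952/EI
  δ_0 = 22189/EI
Flexibility coefficient — unit upward force at C: δ_{CC} = L³/(3EI) = 651/EI.
With EI = 14000 kN·m²: δ_0 = 1.5849 m and δ_{CC} = 0.046503 m/kN.
Compatibility — the spring shortens by R_C/k under the reaction it provides: δ_0 − R_C·δ_{CC} = R_C/k. With 1/k = 0.000667 m/kN, R_C = δ_0 / (δ_{CC} + 1/k) = 1.5849 / (0.046503 + 0.000667) = 33.6 kN.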